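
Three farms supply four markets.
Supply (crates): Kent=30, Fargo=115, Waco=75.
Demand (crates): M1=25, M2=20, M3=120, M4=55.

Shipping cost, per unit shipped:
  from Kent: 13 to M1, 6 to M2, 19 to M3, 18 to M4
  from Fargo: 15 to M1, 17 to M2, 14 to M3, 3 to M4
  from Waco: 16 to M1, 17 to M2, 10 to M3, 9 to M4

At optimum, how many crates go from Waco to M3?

75

The minimum-cost plan:
  Kent→M1: 10 × 13 = 130
  Kent→M2: 20 × 6 = 120
  Fargo→M1: 15 × 15 = 225
  Fargo→M3: 45 × 14 = 630
  Fargo→M4: 55 × 3 = 165
  Waco→M3: 75 × 10 = 750
Total cost = 2020.
So Waco→M3 carries 75 crates.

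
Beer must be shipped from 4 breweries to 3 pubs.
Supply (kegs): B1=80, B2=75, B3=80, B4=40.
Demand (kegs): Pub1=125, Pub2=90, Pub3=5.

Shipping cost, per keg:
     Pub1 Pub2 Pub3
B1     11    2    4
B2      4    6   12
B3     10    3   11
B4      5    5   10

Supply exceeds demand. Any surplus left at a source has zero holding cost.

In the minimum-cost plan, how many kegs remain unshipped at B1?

0

An optimal plan:
  B1–Pub2: 75 × 2 = 150
  B1–Pub3: 5 × 4 = 20
  B2–Pub1: 75 × 4 = 300
  B3–Pub1: 10 × 10 = 100
  B3–Pub2: 15 × 3 = 45
  B4–Pub1: 40 × 5 = 200
Total cost = 815.
B1 ships 80 of its 80, leaving 0.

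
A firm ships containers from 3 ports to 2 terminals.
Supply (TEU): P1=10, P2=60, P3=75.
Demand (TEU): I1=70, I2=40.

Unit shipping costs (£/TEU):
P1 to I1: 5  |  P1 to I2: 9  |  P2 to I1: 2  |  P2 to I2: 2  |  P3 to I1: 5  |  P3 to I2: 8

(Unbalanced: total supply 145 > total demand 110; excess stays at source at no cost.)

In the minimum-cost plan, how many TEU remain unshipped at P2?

0

Minimum-cost shipments:
  P2 to I1: 20 TEU
  P2 to I2: 40 TEU
  P3 to I1: 50 TEU
Total cost = £370.
P2 ships 60 of its 60, leaving 0.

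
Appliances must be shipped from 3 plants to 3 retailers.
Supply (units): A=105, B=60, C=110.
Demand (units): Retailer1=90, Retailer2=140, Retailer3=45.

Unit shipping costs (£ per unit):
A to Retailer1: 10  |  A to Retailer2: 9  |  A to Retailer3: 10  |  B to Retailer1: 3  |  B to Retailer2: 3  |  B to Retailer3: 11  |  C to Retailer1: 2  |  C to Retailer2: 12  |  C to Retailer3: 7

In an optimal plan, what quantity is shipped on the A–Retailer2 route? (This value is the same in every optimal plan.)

80

The minimum-cost plan:
  A to Retailer2: 80 × £9 = £720
  A to Retailer3: 25 × £10 = £250
  B to Retailer2: 60 × £3 = £180
  C to Retailer1: 90 × £2 = £180
  C to Retailer3: 20 × £7 = £140
Total cost = £1470.
So A→Retailer2 carries 80 units.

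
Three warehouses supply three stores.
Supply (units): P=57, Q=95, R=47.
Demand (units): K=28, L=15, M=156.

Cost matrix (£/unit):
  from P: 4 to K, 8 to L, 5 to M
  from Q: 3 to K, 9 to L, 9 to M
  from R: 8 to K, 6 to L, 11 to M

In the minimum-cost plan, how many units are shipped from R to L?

15

The minimum-cost plan:
  P->M: 57 units
  Q->K: 28 units
  Q->M: 67 units
  R->L: 15 units
  R->M: 32 units
Total cost = £1414.
So R→L carries 15 units.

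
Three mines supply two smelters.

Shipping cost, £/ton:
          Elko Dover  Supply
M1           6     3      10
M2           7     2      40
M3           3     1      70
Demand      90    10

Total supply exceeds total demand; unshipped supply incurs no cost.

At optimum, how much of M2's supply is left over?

An optimal plan:
  M1→Elko: 10 tons
  M2→Elko: 10 tons
  M2→Dover: 10 tons
  M3→Elko: 70 tons
Total cost = £360.
M2 ships 20 of its 40, leaving 20.

20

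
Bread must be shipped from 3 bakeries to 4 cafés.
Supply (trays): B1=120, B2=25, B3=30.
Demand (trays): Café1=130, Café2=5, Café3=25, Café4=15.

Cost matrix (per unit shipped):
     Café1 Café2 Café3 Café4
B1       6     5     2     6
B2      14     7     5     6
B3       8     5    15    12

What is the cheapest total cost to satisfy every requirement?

1025

An optimal shipping plan:
  B1–Café1: 105 × 6 = 630
  B1–Café3: 15 × 2 = 30
  B2–Café3: 10 × 5 = 50
  B2–Café4: 15 × 6 = 90
  B3–Café1: 25 × 8 = 200
  B3–Café2: 5 × 5 = 25
Total = 630 + 30 + 50 + 90 + 200 + 25 = 1025.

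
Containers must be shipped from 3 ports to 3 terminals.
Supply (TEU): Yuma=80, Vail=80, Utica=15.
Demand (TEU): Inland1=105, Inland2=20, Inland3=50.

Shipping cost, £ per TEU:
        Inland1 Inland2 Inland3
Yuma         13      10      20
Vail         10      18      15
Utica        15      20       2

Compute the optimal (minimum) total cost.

1985

A cheapest plan:
  Yuma to Inland1: 60 × £13 = £780
  Yuma to Inland2: 20 × £10 = £200
  Vail to Inland1: 45 × £10 = £450
  Vail to Inland3: 35 × £15 = £525
  Utica to Inland3: 15 × £2 = £30
Total = 780 + 200 + 450 + 525 + 30 = £1985.
(Supply check: Yuma ships 80; Vail ships 80; Utica ships 15.)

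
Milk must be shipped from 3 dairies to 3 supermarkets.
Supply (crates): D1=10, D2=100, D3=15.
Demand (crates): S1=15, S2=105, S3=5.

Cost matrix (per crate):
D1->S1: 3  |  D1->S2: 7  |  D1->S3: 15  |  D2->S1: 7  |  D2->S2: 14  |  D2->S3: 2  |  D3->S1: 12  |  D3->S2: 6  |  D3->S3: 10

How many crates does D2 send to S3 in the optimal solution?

5

Optimal shipments:
  D1 to S2: 10 × 7 = 70
  D2 to S1: 15 × 7 = 105
  D2 to S2: 80 × 14 = 1120
  D2 to S3: 5 × 2 = 10
  D3 to S2: 15 × 6 = 90
Total cost = 1395.
So D2→S3 carries 5 crates.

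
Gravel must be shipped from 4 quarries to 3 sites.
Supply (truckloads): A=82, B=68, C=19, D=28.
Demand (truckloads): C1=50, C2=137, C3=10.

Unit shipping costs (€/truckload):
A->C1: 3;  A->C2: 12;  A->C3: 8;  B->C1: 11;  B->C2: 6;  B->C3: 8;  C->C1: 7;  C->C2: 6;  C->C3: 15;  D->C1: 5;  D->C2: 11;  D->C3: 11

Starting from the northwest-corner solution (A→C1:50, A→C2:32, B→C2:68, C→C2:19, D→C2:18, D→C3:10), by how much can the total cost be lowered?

Current plan cost = 50·3 + 32·12 + 68·6 + 19·6 + 18·11 + 10·11 = €1364.
Optimal plan:
  A->C1: 50 × €3 = €150
  A->C2: 22 × €12 = €264
  A->C3: 10 × €8 = €80
  B->C2: 68 × €6 = €408
  C->C2: 19 × €6 = €114
  D->C2: 28 × €11 = €308
Optimal cost = €1324.
Saving = 1364 − 1324 = €40.

40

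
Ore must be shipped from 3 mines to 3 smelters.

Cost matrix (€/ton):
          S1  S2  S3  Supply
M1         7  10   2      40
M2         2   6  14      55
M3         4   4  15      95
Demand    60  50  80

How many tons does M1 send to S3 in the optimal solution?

40

Optimal shipments:
  M1–S3: 40 × €2 = €80
  M2–S1: 55 × €2 = €110
  M3–S1: 5 × €4 = €20
  M3–S2: 50 × €4 = €200
  M3–S3: 40 × €15 = €600
Total cost = €1010.
So M1→S3 carries 40 tons.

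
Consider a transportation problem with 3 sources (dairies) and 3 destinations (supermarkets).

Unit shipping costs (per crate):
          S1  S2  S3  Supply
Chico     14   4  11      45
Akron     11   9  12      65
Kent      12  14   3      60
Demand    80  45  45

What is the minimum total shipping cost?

1210

Optimal allocation:
  Chico to S2: 45 × 4 = 180
  Akron to S1: 65 × 11 = 715
  Kent to S1: 15 × 12 = 180
  Kent to S3: 45 × 3 = 135
Total = 180 + 715 + 180 + 135 = 1210.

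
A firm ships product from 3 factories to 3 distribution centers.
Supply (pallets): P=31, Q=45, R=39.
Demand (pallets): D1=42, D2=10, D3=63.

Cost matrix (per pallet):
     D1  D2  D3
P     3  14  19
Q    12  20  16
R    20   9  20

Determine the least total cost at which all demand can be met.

A cheapest plan:
  P–D1: 31 pallets
  Q–D1: 11 pallets
  Q–D3: 34 pallets
  R–D2: 10 pallets
  R–D3: 29 pallets
Total cost = 1439.

1439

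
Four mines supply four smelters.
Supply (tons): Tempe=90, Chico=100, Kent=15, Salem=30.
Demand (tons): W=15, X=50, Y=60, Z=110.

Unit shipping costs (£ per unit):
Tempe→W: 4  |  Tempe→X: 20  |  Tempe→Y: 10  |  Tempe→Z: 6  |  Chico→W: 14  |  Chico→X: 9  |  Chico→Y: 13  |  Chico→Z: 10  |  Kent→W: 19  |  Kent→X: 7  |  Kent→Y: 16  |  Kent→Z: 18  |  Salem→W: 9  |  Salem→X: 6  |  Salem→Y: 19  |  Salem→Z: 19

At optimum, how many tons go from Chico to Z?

35

Optimal shipments:
  Tempe–W: 15 × £4 = £60
  Tempe–Z: 75 × £6 = £450
  Chico–X: 5 × £9 = £45
  Chico–Y: 60 × £13 = £780
  Chico–Z: 35 × £10 = £350
  Kent–X: 15 × £7 = £105
  Salem–X: 30 × £6 = £180
Total cost = £1970.
So Chico→Z carries 35 tons.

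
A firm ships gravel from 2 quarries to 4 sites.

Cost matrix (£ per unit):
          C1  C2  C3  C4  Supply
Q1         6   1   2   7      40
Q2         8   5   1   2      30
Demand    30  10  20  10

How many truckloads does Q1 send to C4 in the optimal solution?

0

The minimum-cost plan:
  Q1->C1: 30 truckloads
  Q1->C2: 10 truckloads
  Q2->C3: 20 truckloads
  Q2->C4: 10 truckloads
Total cost = £230.
The route Q1→C4 is not used.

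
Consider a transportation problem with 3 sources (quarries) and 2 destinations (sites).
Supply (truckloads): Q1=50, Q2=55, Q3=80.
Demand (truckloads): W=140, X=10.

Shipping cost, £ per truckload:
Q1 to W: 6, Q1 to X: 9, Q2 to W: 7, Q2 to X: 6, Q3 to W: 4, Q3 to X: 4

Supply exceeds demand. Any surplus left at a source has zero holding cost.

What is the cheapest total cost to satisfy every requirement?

750

A cheapest plan:
  Q1–W: 50 × £6 = £300
  Q2–W: 10 × £7 = £70
  Q2–X: 10 × £6 = £60
  Q3–W: 80 × £4 = £320
Total = 300 + 70 + 60 + 320 = £750.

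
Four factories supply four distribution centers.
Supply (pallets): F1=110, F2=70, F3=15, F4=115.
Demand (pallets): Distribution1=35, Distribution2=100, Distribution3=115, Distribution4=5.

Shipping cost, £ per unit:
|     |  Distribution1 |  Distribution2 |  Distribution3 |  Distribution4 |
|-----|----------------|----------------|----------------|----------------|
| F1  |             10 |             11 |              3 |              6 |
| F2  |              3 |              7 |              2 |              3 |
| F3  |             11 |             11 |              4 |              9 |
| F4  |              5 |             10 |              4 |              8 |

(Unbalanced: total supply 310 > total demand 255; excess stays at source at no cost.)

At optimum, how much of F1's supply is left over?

An optimal plan:
  F1->Distribution3: 110 × £3 = £330
  F2->Distribution2: 65 × £7 = £455
  F2->Distribution4: 5 × £3 = £15
  F3->Distribution3: 5 × £4 = £20
  F4->Distribution1: 35 × £5 = £175
  F4->Distribution2: 35 × £10 = £350
Total cost = £1345.
F1 ships 110 of its 110, leaving 0.

0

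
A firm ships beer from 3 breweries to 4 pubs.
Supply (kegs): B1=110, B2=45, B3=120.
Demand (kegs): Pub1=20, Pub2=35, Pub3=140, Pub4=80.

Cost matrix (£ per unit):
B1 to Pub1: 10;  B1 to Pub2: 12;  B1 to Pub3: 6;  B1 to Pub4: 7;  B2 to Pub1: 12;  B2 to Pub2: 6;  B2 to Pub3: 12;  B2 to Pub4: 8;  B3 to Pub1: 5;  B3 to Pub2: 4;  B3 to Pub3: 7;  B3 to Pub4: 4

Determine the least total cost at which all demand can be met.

Optimal allocation:
  B1–Pub3: 110 kegs
  B2–Pub2: 35 kegs
  B2–Pub4: 10 kegs
  B3–Pub1: 20 kegs
  B3–Pub3: 30 kegs
  B3–Pub4: 70 kegs
Total cost = £1540.

1540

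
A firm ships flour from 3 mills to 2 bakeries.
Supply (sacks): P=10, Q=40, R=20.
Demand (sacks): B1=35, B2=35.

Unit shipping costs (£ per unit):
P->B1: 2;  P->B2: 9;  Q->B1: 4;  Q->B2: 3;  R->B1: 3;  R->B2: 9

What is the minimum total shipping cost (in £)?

Optimal allocation:
  P->B1: 10 sacks
  Q->B1: 5 sacks
  Q->B2: 35 sacks
  R->B1: 20 sacks
Total cost = £205.

205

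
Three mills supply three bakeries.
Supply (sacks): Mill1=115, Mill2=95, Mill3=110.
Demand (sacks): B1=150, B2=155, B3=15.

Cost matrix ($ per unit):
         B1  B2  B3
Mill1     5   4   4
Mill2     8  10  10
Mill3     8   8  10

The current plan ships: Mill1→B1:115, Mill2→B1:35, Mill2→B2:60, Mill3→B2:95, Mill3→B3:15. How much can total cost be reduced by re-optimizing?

Current plan cost = 115·5 + 35·8 + 60·10 + 95·8 + 15·10 = $2365.
Optimal plan:
  Mill1->B2: 100 × $4 = $400
  Mill1->B3: 15 × $4 = $60
  Mill2->B1: 95 × $8 = $760
  Mill3->B1: 55 × $8 = $440
  Mill3->B2: 55 × $8 = $440
Optimal cost = $2100.
Saving = 2365 − 2100 = $265.

265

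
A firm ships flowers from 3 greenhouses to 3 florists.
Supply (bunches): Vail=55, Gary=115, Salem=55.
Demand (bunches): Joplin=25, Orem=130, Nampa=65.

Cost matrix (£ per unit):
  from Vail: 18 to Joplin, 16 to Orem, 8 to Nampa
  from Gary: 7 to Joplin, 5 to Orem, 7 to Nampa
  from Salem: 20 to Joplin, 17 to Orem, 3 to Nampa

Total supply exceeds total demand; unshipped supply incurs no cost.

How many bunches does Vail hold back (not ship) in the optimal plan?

5

An optimal plan:
  Vail–Orem: 40 × £16 = £640
  Vail–Nampa: 10 × £8 = £80
  Gary–Joplin: 25 × £7 = £175
  Gary–Orem: 90 × £5 = £450
  Salem–Nampa: 55 × £3 = £165
Total cost = £1510.
Vail ships 50 of its 55, leaving 5.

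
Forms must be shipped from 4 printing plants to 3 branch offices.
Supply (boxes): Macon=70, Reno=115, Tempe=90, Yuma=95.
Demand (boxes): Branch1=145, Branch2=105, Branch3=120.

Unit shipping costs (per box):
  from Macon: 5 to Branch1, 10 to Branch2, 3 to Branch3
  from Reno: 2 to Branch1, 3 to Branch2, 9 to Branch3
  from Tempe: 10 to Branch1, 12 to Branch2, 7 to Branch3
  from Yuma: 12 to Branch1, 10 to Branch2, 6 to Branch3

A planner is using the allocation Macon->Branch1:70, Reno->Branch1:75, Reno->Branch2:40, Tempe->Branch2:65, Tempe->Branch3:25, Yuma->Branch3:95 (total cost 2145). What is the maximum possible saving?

65

Current plan cost = 70·5 + 75·2 + 40·3 + 65·12 + 25·7 + 95·6 = 2145.
Optimal plan:
  Macon->Branch1: 70 boxes
  Reno->Branch1: 10 boxes
  Reno->Branch2: 105 boxes
  Tempe->Branch1: 65 boxes
  Tempe->Branch3: 25 boxes
  Yuma->Branch3: 95 boxes
Optimal cost = 2080.
Saving = 2145 − 2080 = 65.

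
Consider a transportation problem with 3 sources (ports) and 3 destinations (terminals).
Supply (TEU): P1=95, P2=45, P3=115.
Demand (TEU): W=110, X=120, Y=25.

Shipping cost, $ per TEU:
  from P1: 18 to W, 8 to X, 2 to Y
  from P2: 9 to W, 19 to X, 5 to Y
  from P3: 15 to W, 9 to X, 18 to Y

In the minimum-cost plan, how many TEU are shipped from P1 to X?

70

Solving gives:
  P1–X: 70 × $8 = $560
  P1–Y: 25 × $2 = $50
  P2–W: 45 × $9 = $405
  P3–W: 65 × $15 = $975
  P3–X: 50 × $9 = $450
Total cost = $2440.
So P1→X carries 70 TEU.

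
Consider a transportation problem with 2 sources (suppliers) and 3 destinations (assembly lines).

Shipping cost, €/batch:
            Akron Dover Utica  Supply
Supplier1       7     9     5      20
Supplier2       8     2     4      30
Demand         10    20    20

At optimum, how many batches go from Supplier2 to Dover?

Solving gives:
  Supplier1–Akron: 10 × €7 = €70
  Supplier1–Utica: 10 × €5 = €50
  Supplier2–Dover: 20 × €2 = €40
  Supplier2–Utica: 10 × €4 = €40
Total cost = €200.
So Supplier2→Dover carries 20 batches.

20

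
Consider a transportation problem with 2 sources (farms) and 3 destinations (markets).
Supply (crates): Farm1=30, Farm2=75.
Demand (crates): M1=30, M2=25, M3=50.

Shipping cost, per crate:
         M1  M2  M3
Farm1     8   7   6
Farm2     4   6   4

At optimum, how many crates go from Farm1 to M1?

Solving gives:
  Farm1–M2: 25 × 7 = 175
  Farm1–M3: 5 × 6 = 30
  Farm2–M1: 30 × 4 = 120
  Farm2–M3: 45 × 4 = 180
Total cost = 505.
The route Farm1→M1 is not used.

0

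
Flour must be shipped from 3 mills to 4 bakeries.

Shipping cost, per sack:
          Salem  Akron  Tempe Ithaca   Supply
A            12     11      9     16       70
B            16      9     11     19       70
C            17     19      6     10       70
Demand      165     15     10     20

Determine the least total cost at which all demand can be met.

2795

One minimum-cost allocation:
  A->Salem: 70 sacks
  B->Salem: 55 sacks
  B->Akron: 15 sacks
  C->Salem: 40 sacks
  C->Tempe: 10 sacks
  C->Ithaca: 20 sacks
Total cost = 2795.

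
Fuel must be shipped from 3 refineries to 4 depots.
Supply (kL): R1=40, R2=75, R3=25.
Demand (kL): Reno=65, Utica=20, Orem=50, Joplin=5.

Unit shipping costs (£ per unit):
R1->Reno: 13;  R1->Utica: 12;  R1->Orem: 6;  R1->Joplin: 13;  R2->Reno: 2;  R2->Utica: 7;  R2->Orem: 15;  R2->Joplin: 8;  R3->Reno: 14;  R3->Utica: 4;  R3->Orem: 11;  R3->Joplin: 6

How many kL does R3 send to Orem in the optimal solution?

The minimum-cost plan:
  R1–Orem: 40 × £6 = £240
  R2–Reno: 65 × £2 = £130
  R2–Utica: 5 × £7 = £35
  R2–Joplin: 5 × £8 = £40
  R3–Utica: 15 × £4 = £60
  R3–Orem: 10 × £11 = £110
Total cost = £615.
So R3→Orem carries 10 kL.

10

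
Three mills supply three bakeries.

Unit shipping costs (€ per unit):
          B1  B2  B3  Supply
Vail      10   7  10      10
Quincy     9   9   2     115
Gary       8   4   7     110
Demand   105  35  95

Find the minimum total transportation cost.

One minimum-cost allocation:
  Vail to B1: 10 sacks
  Quincy to B1: 20 sacks
  Quincy to B3: 95 sacks
  Gary to B1: 75 sacks
  Gary to B2: 35 sacks
Total cost = €1210.
(Supply check: Vail ships 10; Quincy ships 115; Gary ships 110.)

1210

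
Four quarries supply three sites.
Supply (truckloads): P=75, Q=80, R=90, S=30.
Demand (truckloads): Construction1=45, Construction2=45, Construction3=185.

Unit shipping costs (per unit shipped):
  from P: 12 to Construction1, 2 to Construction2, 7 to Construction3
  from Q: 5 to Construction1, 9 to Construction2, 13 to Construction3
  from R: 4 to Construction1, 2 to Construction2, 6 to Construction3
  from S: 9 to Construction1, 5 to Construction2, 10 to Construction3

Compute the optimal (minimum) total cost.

1820

A cheapest plan:
  P to Construction2: 45 × 2 = 90
  P to Construction3: 30 × 7 = 210
  Q to Construction1: 45 × 5 = 225
  Q to Construction3: 35 × 13 = 455
  R to Construction3: 90 × 6 = 540
  S to Construction3: 30 × 10 = 300
Total = 90 + 210 + 225 + 455 + 540 + 300 = 1820.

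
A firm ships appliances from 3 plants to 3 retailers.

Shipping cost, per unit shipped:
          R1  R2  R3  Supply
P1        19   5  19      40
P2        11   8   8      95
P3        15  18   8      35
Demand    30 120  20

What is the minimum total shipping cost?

1390

One minimum-cost allocation:
  P1–R2: 40 × 5 = 200
  P2–R1: 15 × 11 = 165
  P2–R2: 80 × 8 = 640
  P3–R1: 15 × 15 = 225
  P3–R3: 20 × 8 = 160
Total = 200 + 165 + 640 + 225 + 160 = 1390.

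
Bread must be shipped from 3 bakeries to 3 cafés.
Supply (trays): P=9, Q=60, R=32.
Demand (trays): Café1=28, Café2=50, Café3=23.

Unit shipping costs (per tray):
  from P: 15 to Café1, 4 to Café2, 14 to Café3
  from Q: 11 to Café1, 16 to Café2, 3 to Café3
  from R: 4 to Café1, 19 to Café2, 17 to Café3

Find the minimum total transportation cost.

885

Optimal allocation:
  P–Café2: 9 × 4 = 36
  Q–Café2: 37 × 16 = 592
  Q–Café3: 23 × 3 = 69
  R–Café1: 28 × 4 = 112
  R–Café2: 4 × 19 = 76
Total = 36 + 592 + 69 + 112 + 76 = 885.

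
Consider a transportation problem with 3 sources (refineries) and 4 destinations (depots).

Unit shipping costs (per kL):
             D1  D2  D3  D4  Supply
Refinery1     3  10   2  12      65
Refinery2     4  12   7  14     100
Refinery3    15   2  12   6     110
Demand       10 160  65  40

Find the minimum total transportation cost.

1550

One minimum-cost allocation:
  Refinery1→D3: 65 × 2 = 130
  Refinery2→D1: 10 × 4 = 40
  Refinery2→D2: 50 × 12 = 600
  Refinery2→D4: 40 × 14 = 560
  Refinery3→D2: 110 × 2 = 220
Total = 130 + 40 + 600 + 560 + 220 = 1550.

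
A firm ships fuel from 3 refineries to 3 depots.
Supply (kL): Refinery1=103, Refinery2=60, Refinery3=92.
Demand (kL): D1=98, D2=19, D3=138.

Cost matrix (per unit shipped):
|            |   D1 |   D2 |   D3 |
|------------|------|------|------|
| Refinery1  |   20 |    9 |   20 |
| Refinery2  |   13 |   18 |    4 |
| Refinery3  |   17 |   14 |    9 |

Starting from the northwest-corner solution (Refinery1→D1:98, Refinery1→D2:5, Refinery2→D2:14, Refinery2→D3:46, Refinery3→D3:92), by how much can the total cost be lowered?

238

Current plan cost = 98·20 + 5·9 + 14·18 + 46·4 + 92·9 = 3269.
Optimal plan:
  Refinery1->D1: 84 × 20 = 1680
  Refinery1->D2: 19 × 9 = 171
  Refinery2->D3: 60 × 4 = 240
  Refinery3->D1: 14 × 17 = 238
  Refinery3->D3: 78 × 9 = 702
Optimal cost = 3031.
Saving = 3269 − 3031 = 238.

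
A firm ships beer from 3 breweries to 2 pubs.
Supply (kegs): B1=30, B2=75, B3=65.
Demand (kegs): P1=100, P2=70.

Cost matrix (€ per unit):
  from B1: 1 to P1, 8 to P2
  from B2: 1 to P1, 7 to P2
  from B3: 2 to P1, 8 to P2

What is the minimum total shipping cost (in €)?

655

Optimal allocation:
  B1 to P1: 30 × €1 = €30
  B2 to P1: 70 × €1 = €70
  B2 to P2: 5 × €7 = €35
  B3 to P2: 65 × €8 = €520
Total = 30 + 70 + 35 + 520 = €655.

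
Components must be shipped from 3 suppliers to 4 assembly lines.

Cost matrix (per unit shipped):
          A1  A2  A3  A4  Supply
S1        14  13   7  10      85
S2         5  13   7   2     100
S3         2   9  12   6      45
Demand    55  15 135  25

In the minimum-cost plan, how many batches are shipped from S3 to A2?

The minimum-cost plan:
  S1–A3: 85 × 7 = 595
  S2–A1: 25 × 5 = 125
  S2–A3: 50 × 7 = 350
  S2–A4: 25 × 2 = 50
  S3–A1: 30 × 2 = 60
  S3–A2: 15 × 9 = 135
Total cost = 1315.
So S3→A2 carries 15 batches.

15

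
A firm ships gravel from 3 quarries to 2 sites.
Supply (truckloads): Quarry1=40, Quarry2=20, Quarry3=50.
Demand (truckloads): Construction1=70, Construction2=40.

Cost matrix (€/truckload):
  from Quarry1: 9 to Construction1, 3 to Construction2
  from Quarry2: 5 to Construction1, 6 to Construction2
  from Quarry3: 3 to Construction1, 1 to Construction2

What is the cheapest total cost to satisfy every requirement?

One minimum-cost allocation:
  Quarry1–Construction2: 40 × €3 = €120
  Quarry2–Construction1: 20 × €5 = €100
  Quarry3–Construction1: 50 × €3 = €150
Total = 120 + 100 + 150 = €370.
(Supply check: Quarry1 ships 40; Quarry2 ships 20; Quarry3 ships 50.)

370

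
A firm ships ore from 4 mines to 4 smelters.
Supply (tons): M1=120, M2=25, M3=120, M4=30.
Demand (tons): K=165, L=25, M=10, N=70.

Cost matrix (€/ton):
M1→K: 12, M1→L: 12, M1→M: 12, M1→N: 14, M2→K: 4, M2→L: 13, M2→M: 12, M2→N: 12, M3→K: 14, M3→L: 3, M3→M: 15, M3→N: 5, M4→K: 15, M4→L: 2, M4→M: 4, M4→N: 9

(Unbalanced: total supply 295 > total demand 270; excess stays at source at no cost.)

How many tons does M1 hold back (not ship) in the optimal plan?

0

Minimum-cost shipments:
  M1 to K: 120 tons
  M2 to K: 25 tons
  M3 to K: 20 tons
  M3 to L: 5 tons
  M3 to N: 70 tons
  M4 to L: 20 tons
  M4 to M: 10 tons
Total cost = €2265.
M1 ships 120 of its 120, leaving 0.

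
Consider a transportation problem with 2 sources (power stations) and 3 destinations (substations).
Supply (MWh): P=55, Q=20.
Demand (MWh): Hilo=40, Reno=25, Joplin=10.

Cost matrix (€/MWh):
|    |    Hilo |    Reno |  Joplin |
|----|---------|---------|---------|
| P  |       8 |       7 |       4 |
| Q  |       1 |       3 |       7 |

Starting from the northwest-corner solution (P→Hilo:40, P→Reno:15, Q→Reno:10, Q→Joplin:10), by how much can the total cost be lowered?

Current plan cost = 40·8 + 15·7 + 10·3 + 10·7 = €525.
Optimal plan:
  P to Hilo: 20 × €8 = €160
  P to Reno: 25 × €7 = €175
  P to Joplin: 10 × €4 = €40
  Q to Hilo: 20 × €1 = €20
Optimal cost = €395.
Saving = 525 − 395 = €130.

130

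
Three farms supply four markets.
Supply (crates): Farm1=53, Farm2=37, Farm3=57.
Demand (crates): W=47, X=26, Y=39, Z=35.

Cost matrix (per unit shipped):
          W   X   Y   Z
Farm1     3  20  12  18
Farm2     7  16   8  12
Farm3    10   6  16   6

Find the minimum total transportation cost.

Optimal allocation:
  Farm1 to W: 47 × 3 = 141
  Farm1 to Y: 6 × 12 = 72
  Farm2 to Y: 33 × 8 = 264
  Farm2 to Z: 4 × 12 = 48
  Farm3 to X: 26 × 6 = 156
  Farm3 to Z: 31 × 6 = 186
Total = 141 + 72 + 264 + 48 + 156 + 186 = 867.

867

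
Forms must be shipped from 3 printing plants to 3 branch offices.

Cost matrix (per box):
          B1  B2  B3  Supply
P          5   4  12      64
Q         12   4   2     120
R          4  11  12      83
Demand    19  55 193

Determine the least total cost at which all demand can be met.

1412

A cheapest plan:
  P to B2: 55 × 4 = 220
  P to B3: 9 × 12 = 108
  Q to B3: 120 × 2 = 240
  R to B1: 19 × 4 = 76
  R to B3: 64 × 12 = 768
Total = 220 + 108 + 240 + 76 + 768 = 1412.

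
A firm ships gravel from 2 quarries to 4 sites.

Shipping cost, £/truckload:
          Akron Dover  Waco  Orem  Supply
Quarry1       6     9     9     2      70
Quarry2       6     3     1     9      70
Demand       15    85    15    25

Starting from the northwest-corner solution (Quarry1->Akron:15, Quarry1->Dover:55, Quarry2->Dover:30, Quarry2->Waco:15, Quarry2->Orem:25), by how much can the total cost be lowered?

325

Current plan cost = 15·6 + 55·9 + 30·3 + 15·1 + 25·9 = £915.
Optimal plan:
  Quarry1 to Akron: 15 × £6 = £90
  Quarry1 to Dover: 30 × £9 = £270
  Quarry1 to Orem: 25 × £2 = £50
  Quarry2 to Dover: 55 × £3 = £165
  Quarry2 to Waco: 15 × £1 = £15
Optimal cost = £590.
Saving = 915 − 590 = £325.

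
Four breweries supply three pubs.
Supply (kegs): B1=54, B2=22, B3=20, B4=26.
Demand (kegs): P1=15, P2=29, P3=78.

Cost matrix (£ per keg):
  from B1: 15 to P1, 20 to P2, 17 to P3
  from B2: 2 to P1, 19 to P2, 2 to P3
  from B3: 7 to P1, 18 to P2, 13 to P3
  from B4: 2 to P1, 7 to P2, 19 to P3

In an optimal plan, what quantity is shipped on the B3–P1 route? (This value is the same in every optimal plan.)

15

Optimal shipments:
  B1–P2: 3 × £20 = £60
  B1–P3: 51 × £17 = £867
  B2–P3: 22 × £2 = £44
  B3–P1: 15 × £7 = £105
  B3–P3: 5 × £13 = £65
  B4–P2: 26 × £7 = £182
Total cost = £1323.
So B3→P1 carries 15 kegs.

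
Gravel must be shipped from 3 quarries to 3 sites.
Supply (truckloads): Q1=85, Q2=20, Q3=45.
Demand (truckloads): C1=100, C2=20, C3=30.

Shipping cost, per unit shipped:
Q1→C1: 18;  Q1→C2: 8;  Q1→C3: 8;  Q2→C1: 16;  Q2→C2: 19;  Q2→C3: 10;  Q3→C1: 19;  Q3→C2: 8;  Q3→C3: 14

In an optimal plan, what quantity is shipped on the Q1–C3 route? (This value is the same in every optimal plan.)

30

Solving gives:
  Q1–C1: 55 truckloads
  Q1–C3: 30 truckloads
  Q2–C1: 20 truckloads
  Q3–C1: 25 truckloads
  Q3–C2: 20 truckloads
Total cost = 2185.
So Q1→C3 carries 30 truckloads.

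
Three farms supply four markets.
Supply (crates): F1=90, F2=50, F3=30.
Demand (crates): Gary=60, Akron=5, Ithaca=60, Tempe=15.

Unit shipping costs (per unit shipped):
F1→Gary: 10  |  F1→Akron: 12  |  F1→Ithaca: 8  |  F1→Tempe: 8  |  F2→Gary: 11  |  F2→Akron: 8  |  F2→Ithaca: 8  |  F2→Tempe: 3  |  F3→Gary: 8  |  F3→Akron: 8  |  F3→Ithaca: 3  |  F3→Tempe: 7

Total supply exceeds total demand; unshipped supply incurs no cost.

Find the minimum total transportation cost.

1015

Optimal allocation:
  F1→Gary: 60 × 10 = 600
  F1→Ithaca: 30 × 8 = 240
  F2→Akron: 5 × 8 = 40
  F2→Tempe: 15 × 3 = 45
  F3→Ithaca: 30 × 3 = 90
Total = 600 + 240 + 40 + 45 + 90 = 1015.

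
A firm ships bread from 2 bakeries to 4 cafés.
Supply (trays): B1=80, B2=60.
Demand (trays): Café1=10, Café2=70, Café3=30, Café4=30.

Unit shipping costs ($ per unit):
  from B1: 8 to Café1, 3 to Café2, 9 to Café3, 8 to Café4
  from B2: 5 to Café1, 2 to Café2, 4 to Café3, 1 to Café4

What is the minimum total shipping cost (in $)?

440

One minimum-cost allocation:
  B1 to Café1: 10 × $8 = $80
  B1 to Café2: 70 × $3 = $210
  B2 to Café3: 30 × $4 = $120
  B2 to Café4: 30 × $1 = $30
Total = 80 + 210 + 120 + 30 = $440.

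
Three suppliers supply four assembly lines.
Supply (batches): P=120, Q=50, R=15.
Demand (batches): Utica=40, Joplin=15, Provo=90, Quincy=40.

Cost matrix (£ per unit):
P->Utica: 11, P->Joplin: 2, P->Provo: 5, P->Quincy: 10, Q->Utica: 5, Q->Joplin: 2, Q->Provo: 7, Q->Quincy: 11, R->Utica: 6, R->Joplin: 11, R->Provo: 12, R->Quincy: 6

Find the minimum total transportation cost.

Optimal allocation:
  P to Joplin: 5 × £2 = £10
  P to Provo: 90 × £5 = £450
  P to Quincy: 25 × £10 = £250
  Q to Utica: 40 × £5 = £200
  Q to Joplin: 10 × £2 = £20
  R to Quincy: 15 × £6 = £90
Total = 10 + 450 + 250 + 200 + 20 + 90 = £1020.
(Supply check: P ships 120; Q ships 50; R ships 15.)

1020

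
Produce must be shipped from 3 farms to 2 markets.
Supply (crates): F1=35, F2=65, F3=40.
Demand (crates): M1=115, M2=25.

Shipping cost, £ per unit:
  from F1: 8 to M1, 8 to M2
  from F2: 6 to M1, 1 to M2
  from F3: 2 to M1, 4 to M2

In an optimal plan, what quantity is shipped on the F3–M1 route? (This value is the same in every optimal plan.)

The minimum-cost plan:
  F1–M1: 35 × £8 = £280
  F2–M1: 40 × £6 = £240
  F2–M2: 25 × £1 = £25
  F3–M1: 40 × £2 = £80
Total cost = £625.
So F3→M1 carries 40 crates.

40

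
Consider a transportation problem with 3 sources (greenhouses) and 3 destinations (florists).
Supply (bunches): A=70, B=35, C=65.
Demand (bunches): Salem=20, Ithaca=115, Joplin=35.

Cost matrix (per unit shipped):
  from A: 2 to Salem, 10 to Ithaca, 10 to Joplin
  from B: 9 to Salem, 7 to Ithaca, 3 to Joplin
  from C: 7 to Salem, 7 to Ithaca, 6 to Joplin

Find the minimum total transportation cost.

1100

One minimum-cost allocation:
  A→Salem: 20 bunches
  A→Ithaca: 50 bunches
  B→Joplin: 35 bunches
  C→Ithaca: 65 bunches
Total cost = 1100.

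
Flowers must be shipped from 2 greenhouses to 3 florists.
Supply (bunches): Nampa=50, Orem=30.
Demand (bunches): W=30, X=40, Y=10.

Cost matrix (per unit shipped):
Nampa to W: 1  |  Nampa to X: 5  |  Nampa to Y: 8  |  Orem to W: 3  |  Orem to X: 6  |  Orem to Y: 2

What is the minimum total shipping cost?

An optimal shipping plan:
  Nampa→W: 30 × 1 = 30
  Nampa→X: 20 × 5 = 100
  Orem→X: 20 × 6 = 120
  Orem→Y: 10 × 2 = 20
Total = 30 + 100 + 120 + 20 = 270.
(Supply check: Nampa ships 50; Orem ships 30.)

270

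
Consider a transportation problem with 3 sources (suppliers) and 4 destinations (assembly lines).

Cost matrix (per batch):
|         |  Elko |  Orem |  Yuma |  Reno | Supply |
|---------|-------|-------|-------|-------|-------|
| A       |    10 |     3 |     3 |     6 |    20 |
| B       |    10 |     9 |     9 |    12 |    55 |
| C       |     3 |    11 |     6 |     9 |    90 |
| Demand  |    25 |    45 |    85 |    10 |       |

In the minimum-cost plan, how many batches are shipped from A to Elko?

0

Optimal shipments:
  A→Orem: 20 × 3 = 60
  B→Orem: 25 × 9 = 225
  B→Yuma: 20 × 9 = 180
  B→Reno: 10 × 12 = 120
  C→Elko: 25 × 3 = 75
  C→Yuma: 65 × 6 = 390
Total cost = 1050.
The route A→Elko is not used.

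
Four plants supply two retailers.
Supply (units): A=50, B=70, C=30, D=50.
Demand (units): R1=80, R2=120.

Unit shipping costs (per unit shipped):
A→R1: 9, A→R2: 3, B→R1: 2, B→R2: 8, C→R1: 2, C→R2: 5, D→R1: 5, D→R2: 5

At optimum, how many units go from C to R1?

10

The minimum-cost plan:
  A→R2: 50 × 3 = 150
  B→R1: 70 × 2 = 140
  C→R1: 10 × 2 = 20
  C→R2: 20 × 5 = 100
  D→R2: 50 × 5 = 250
Total cost = 660.
So C→R1 carries 10 units.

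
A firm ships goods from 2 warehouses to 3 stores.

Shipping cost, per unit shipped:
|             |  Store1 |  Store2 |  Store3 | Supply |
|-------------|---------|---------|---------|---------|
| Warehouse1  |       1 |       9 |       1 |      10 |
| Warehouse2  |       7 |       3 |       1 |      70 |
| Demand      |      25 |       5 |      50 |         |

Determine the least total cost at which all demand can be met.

Optimal allocation:
  Warehouse1->Store1: 10 × 1 = 10
  Warehouse2->Store1: 15 × 7 = 105
  Warehouse2->Store2: 5 × 3 = 15
  Warehouse2->Store3: 50 × 1 = 50
Total = 10 + 105 + 15 + 50 = 180.

180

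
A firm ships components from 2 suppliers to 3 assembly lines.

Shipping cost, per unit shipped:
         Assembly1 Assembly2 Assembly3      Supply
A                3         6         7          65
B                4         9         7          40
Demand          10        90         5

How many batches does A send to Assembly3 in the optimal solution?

0

Solving gives:
  A->Assembly2: 65 × 6 = 390
  B->Assembly1: 10 × 4 = 40
  B->Assembly2: 25 × 9 = 225
  B->Assembly3: 5 × 7 = 35
Total cost = 690.
The route A→Assembly3 is not used.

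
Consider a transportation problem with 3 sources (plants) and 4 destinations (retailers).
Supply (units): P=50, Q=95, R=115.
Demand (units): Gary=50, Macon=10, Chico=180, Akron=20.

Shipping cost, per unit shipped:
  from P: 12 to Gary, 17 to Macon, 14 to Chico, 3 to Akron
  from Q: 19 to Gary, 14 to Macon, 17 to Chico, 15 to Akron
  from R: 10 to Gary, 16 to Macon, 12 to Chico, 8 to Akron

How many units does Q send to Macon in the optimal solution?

Optimal shipments:
  P to Chico: 30 × 14 = 420
  P to Akron: 20 × 3 = 60
  Q to Macon: 10 × 14 = 140
  Q to Chico: 85 × 17 = 1445
  R to Gary: 50 × 10 = 500
  R to Chico: 65 × 12 = 780
Total cost = 3345.
So Q→Macon carries 10 units.

10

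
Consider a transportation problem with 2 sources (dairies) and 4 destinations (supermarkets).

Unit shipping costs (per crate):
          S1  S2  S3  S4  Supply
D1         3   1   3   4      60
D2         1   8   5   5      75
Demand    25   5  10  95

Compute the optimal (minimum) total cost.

Optimal allocation:
  D1→S2: 5 × 1 = 5
  D1→S3: 10 × 3 = 30
  D1→S4: 45 × 4 = 180
  D2→S1: 25 × 1 = 25
  D2→S4: 50 × 5 = 250
Total = 5 + 30 + 180 + 25 + 250 = 490.

490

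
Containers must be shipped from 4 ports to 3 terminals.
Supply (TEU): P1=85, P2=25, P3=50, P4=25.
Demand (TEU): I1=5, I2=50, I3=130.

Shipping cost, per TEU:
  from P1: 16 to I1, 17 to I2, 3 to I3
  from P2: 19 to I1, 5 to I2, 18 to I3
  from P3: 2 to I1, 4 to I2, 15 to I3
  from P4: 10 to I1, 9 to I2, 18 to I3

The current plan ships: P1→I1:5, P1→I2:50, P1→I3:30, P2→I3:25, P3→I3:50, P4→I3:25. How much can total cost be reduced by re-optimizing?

1430

Current plan cost = 5·16 + 50·17 + 30·3 + 25·18 + 50·15 + 25·18 = 2670.
Optimal plan:
  P1→I3: 85 × 3 = 255
  P2→I2: 25 × 5 = 125
  P3→I1: 5 × 2 = 10
  P3→I2: 25 × 4 = 100
  P3→I3: 20 × 15 = 300
  P4→I3: 25 × 18 = 450
Optimal cost = 1240.
Saving = 2670 − 1240 = 1430.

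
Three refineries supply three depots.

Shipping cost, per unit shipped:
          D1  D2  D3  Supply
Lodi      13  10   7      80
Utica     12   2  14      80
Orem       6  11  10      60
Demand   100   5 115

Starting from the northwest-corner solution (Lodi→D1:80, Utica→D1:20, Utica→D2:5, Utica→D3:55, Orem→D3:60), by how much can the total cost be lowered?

760

Current plan cost = 80·13 + 20·12 + 5·2 + 55·14 + 60·10 = 2660.
Optimal plan:
  Lodi–D3: 80 kL
  Utica–D1: 40 kL
  Utica–D2: 5 kL
  Utica–D3: 35 kL
  Orem–D1: 60 kL
Optimal cost = 1900.
Saving = 2660 − 1900 = 760.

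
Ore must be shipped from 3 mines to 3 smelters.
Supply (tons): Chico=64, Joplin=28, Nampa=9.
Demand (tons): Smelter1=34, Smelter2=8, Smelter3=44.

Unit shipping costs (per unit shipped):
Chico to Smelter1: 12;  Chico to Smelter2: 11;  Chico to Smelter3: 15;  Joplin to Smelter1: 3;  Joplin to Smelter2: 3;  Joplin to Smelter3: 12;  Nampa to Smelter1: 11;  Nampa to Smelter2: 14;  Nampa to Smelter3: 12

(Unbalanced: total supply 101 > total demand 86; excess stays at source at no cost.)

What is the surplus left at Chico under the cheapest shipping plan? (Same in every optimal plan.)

15

Minimum-cost shipments:
  Chico->Smelter1: 6 × 12 = 72
  Chico->Smelter2: 8 × 11 = 88
  Chico->Smelter3: 35 × 15 = 525
  Joplin->Smelter1: 28 × 3 = 84
  Nampa->Smelter3: 9 × 12 = 108
Total cost = 877.
Chico ships 49 of its 64, leaving 15.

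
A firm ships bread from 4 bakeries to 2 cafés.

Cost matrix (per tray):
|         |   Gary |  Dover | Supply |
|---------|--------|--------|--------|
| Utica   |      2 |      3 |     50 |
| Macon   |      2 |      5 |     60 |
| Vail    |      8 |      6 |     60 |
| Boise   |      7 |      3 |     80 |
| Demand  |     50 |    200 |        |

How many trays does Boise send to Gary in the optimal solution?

The minimum-cost plan:
  Utica→Dover: 50 trays
  Macon→Gary: 50 trays
  Macon→Dover: 10 trays
  Vail→Dover: 60 trays
  Boise→Dover: 80 trays
Total cost = 900.
The route Boise→Gary is not used.

0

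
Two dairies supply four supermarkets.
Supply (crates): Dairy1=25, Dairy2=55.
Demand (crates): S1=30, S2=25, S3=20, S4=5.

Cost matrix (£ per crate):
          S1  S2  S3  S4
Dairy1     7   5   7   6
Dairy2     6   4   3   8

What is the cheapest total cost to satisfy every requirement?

Optimal allocation:
  Dairy1->S1: 20 × £7 = £140
  Dairy1->S4: 5 × £6 = £30
  Dairy2->S1: 10 × £6 = £60
  Dairy2->S2: 25 × £4 = £100
  Dairy2->S3: 20 × £3 = £60
Total = 140 + 30 + 60 + 100 + 60 = £390.

390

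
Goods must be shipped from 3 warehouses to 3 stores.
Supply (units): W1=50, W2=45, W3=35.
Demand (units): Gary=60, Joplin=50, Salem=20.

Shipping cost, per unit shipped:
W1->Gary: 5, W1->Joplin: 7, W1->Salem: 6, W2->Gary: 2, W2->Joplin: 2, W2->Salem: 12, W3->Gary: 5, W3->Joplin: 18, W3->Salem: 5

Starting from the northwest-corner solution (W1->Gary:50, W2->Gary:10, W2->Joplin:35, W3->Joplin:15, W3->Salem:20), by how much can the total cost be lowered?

Current plan cost = 50·5 + 10·2 + 35·2 + 15·18 + 20·5 = 710.
Optimal plan:
  W1→Gary: 45 × 5 = 225
  W1→Joplin: 5 × 7 = 35
  W2→Joplin: 45 × 2 = 90
  W3→Gary: 15 × 5 = 75
  W3→Salem: 20 × 5 = 100
Optimal cost = 525.
Saving = 710 − 525 = 185.

185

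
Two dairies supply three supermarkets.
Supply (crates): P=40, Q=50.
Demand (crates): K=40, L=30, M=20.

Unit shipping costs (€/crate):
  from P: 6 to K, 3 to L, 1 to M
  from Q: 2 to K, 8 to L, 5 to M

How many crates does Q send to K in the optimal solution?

Solving gives:
  P–L: 30 × €3 = €90
  P–M: 10 × €1 = €10
  Q–K: 40 × €2 = €80
  Q–M: 10 × €5 = €50
Total cost = €230.
So Q→K carries 40 crates.

40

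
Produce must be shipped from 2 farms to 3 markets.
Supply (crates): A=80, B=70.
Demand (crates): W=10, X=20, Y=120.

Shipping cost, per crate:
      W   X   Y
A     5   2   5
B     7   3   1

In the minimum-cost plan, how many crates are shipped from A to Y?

50

Optimal shipments:
  A to W: 10 × 5 = 50
  A to X: 20 × 2 = 40
  A to Y: 50 × 5 = 250
  B to Y: 70 × 1 = 70
Total cost = 410.
So A→Y carries 50 crates.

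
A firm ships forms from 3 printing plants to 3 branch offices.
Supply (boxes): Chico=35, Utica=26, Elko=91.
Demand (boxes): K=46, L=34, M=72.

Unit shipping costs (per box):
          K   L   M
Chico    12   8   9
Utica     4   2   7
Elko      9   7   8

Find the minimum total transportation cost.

1133

One minimum-cost allocation:
  Chico–M: 35 × 9 = 315
  Utica–L: 26 × 2 = 52
  Elko–K: 46 × 9 = 414
  Elko–L: 8 × 7 = 56
  Elko–M: 37 × 8 = 296
Total = 315 + 52 + 414 + 56 + 296 = 1133.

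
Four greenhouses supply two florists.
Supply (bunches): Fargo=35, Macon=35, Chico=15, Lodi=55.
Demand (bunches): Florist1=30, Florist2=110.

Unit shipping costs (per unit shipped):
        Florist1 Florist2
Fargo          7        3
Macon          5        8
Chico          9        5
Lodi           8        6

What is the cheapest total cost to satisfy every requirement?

One minimum-cost allocation:
  Fargo→Florist2: 35 × 3 = 105
  Macon→Florist1: 30 × 5 = 150
  Macon→Florist2: 5 × 8 = 40
  Chico→Florist2: 15 × 5 = 75
  Lodi→Florist2: 55 × 6 = 330
Total = 105 + 150 + 40 + 75 + 330 = 700.

700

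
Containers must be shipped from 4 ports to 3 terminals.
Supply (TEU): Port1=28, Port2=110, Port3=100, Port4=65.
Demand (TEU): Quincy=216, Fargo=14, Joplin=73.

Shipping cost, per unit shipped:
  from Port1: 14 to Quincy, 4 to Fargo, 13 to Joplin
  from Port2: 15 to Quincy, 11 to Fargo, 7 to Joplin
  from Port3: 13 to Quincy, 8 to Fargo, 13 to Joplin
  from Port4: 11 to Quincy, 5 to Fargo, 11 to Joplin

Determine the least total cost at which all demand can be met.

One minimum-cost allocation:
  Port1->Quincy: 14 × 14 = 196
  Port1->Fargo: 14 × 4 = 56
  Port2->Quincy: 37 × 15 = 555
  Port2->Joplin: 73 × 7 = 511
  Port3->Quincy: 100 × 13 = 1300
  Port4->Quincy: 65 × 11 = 715
Total = 196 + 56 + 555 + 511 + 1300 + 715 = 3333.

3333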